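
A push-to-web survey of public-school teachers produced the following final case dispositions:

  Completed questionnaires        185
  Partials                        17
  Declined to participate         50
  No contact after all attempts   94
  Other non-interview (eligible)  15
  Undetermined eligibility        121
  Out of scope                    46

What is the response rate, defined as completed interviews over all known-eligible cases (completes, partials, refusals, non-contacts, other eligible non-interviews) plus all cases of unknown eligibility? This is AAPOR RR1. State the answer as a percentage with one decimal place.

38.4%

Top = 185
Denominator = 185 + 17 + 50 + 94 + 15 + 121 = 482
RR1 = 185 / 482 = 0.3838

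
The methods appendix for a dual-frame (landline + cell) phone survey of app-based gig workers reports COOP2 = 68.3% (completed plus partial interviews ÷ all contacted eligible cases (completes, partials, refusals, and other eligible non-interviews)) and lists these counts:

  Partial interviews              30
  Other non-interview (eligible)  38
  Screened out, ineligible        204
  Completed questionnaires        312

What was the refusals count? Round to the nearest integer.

121

Num: 312 + 30 = 342
COOP2 = 342 / D = 0.683
D = 342 / 0.683 = 500.7
Remaining denominator categories sum to 380
refusals = 500.7 − 380 ≈ 121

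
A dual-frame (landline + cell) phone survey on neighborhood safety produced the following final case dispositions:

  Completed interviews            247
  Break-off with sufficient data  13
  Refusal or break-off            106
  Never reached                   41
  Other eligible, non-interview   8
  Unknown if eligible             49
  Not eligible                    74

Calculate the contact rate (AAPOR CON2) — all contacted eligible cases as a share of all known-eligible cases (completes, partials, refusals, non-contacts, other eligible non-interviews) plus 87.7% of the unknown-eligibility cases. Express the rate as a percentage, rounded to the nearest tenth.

81.7%

Num = 247 + 13 + 106 + 8 = 374
Eligible (known) = 247 + 13 + 106 + 41 + 8 = 415
Eligible share of unknowns = 0.8770 × 49 = 42.97
Denom = 415 + 42.97 = 457.97
CON2 = 374 / 457.97 = 0.8166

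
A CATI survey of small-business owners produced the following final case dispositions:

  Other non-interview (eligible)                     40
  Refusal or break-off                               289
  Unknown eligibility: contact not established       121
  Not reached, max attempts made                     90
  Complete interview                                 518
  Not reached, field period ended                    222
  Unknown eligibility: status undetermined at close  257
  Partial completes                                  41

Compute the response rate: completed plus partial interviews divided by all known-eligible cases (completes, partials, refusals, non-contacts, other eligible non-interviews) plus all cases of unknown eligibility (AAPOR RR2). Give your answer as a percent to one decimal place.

35.4%

Non-contacts = 222 + 90 = 312
Unknown if eligible = 121 + 257 = 378
Top = 518 + 41 = 559
Denom = 518 + 41 + 289 + 312 + 40 + 378 = 1578
RR2 = 559 / 1578 = 0.3542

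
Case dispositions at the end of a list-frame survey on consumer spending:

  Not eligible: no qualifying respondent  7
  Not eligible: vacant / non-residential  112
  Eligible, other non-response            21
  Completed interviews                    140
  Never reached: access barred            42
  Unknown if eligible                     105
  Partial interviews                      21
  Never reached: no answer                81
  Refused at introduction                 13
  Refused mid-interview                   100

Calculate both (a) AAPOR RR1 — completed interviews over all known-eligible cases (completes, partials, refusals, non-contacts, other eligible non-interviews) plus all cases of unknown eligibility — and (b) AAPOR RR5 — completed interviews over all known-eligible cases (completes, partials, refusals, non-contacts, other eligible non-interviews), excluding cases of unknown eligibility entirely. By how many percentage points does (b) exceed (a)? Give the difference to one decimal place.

6.7

Refused = 13 + 100 = 113
No answer / not reached = 81 + 42 = 123
Not eligible = 7 + 112 = 119
Num → 140
Denominator → 140 + 21 + 113 + 123 + 21 + 105 = 523
RR1 = 140 / 523 = 0.2677
Denominator → 140 + 21 + 113 + 123 + 21 = 418
RR5 = 140 / 418 = 0.3349
Difference = 33.49 − 26.77 = 6.72 percentage points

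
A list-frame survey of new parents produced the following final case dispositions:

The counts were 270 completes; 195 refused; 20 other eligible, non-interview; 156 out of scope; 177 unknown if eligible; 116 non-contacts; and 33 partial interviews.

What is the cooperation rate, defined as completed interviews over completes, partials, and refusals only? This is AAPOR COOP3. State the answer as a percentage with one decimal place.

Num: 270
Base: 270 + 33 + 195 = 498
COOP3 = 270 / 498 = 0.5422

54.2%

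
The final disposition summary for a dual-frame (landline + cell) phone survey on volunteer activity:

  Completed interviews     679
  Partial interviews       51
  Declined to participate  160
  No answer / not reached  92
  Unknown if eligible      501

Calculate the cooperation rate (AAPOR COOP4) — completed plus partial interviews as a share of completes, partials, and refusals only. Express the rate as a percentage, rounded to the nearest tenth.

82.0%

Top = 679 + 51 = 730
Denom = 679 + 51 + 160 = 890
COOP4 = 730 / 890 = 0.8202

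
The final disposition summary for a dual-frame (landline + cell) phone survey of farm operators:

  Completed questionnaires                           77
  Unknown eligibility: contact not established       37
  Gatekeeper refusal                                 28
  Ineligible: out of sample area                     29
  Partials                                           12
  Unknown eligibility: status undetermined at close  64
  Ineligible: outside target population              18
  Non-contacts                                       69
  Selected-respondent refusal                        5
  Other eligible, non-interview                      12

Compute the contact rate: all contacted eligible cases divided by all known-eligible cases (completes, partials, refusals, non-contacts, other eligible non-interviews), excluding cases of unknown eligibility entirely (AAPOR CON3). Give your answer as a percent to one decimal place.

66.0%

Refusal or break-off = 28 + 5 = 33
Unknown if eligible = 37 + 64 = 101
Screened out, ineligible = 18 + 29 = 47
Numerator → 77 + 12 + 33 + 12 = 134
Base → 77 + 12 + 33 + 69 + 12 = 203
CON3 = 134 / 203 = 0.6601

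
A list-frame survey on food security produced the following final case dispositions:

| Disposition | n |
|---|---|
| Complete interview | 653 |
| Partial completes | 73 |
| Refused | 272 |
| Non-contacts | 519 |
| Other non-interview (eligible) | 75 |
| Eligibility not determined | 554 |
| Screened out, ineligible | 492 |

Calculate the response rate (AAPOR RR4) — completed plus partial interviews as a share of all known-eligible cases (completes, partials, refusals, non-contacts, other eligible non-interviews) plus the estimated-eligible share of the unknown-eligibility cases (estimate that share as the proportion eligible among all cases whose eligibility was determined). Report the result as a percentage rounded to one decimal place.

Top: 653 + 73 = 726
Determined eligible: 653 + 73 + 272 + 519 + 75 = 1592
e = 1592 / (1592 + 492) = 1592 / 2084 = 0.7639
e × U: 0.7639 × 554 = 423.20
Denom: 1592 + 423.20 = 2015.20
RR4 = 726 / 2015.20 = 0.3603

36.0%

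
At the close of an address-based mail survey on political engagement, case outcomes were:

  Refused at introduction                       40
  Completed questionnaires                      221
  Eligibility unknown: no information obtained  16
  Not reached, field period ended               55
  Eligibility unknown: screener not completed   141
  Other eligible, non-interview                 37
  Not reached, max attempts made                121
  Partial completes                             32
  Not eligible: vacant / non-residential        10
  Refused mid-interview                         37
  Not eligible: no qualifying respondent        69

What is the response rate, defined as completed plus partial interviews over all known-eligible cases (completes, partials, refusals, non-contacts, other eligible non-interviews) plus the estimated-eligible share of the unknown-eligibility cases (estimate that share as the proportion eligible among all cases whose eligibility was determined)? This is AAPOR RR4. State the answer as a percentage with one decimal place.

37.2%

Refused = 40 + 37 = 77
Never reached = 55 + 121 = 176
Unknown eligibility = 141 + 16 = 157
Screened out, ineligible = 69 + 10 = 79
Numerator: 221 + 32 = 253
Determined eligible: 221 + 32 + 77 + 176 + 37 = 543
e = 543 / (543 + 79) = 543 / 622 = 0.8730
Eligible share of unknowns: 0.8730 × 157 = 137.06
Denominator: 543 + 137.06 = 680.06
RR4 = 253 / 680.06 = 0.3720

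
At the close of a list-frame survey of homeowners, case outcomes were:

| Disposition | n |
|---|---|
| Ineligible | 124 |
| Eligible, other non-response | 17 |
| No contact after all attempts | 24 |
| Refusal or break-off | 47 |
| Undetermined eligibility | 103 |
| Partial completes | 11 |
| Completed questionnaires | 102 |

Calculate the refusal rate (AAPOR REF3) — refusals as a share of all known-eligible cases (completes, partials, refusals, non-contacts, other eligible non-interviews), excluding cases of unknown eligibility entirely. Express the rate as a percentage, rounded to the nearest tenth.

23.4%

Num = 47
Denom = 102 + 11 + 47 + 24 + 17 = 201
REF3 = 47 / 201 = 0.2338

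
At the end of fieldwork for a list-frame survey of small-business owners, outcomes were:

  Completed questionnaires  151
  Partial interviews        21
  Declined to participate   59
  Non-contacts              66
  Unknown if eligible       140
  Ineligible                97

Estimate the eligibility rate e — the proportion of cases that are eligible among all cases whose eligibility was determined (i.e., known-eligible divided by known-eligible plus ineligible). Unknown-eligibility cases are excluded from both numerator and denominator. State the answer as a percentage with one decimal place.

Determined eligible = 151 + 21 + 59 + 66 = 297
e = 297 / (297 + 97) = 297 / 394 = 0.7538

75.4%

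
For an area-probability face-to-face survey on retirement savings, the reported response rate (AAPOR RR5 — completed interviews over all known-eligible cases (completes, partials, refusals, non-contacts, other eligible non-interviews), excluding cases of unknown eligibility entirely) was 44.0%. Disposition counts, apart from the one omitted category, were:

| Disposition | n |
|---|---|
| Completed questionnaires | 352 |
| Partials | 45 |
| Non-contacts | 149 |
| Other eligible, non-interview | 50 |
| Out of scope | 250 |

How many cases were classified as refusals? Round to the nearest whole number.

204

RR5 = 352 / D = 0.440
D = 352 / 0.440 = 800.0
Other denominator terms total 596
refusals = 800.0 − 596 ≈ 204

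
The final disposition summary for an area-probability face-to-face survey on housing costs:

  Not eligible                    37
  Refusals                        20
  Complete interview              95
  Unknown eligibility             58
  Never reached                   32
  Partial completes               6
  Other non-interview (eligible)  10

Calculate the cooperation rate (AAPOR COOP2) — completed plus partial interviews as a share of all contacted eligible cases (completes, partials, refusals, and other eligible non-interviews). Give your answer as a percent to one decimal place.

Numerator = 95 + 6 = 101
Denominator = 95 + 6 + 20 + 10 = 131
COOP2 = 101 / 131 = 0.7710

77.1%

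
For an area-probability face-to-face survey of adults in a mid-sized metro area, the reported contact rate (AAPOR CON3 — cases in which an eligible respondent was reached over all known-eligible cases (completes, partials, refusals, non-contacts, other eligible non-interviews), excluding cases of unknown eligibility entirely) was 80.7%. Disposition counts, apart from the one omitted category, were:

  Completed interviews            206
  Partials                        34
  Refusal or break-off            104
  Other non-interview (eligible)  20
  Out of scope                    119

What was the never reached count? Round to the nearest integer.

87

Num = 206 + 34 + 104 + 20 = 364
CON3 = 364 / D = 0.807
D = 364 / 0.807 = 451.1
Rest of base = 364
never reached = 451.1 − 364 ≈ 87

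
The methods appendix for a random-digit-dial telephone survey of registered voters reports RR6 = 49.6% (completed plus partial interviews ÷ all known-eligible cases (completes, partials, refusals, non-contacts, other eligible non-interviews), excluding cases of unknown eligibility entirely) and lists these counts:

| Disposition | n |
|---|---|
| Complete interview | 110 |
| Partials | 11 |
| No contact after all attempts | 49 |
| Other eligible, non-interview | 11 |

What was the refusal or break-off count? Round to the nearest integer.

63

Numerator → 110 + 11 = 121
RR6 = 121 / D = 0.496
D = 121 / 0.496 = 244.0
Rest of base = 181
refusal or break-off = 244.0 − 181 ≈ 63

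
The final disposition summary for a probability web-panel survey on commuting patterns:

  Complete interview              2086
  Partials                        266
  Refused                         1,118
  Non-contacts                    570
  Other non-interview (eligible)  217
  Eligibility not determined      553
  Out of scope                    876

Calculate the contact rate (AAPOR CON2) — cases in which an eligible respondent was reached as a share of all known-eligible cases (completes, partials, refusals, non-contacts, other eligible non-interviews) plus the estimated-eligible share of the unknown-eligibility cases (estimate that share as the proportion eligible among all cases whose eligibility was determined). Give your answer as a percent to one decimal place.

Num → 2086 + 266 + 1118 + 217 = 3687
Eligible (known) → 2086 + 266 + 1118 + 570 + 217 = 4257
e = 4257 / (4257 + 876) = 4257 / 5133 = 0.8293
Estimated eligible among unknowns → 0.8293 × 553 = 458.60
Base → 4257 + 458.60 = 4715.60
CON2 = 3687 / 4715.60 = 0.7819

78.2%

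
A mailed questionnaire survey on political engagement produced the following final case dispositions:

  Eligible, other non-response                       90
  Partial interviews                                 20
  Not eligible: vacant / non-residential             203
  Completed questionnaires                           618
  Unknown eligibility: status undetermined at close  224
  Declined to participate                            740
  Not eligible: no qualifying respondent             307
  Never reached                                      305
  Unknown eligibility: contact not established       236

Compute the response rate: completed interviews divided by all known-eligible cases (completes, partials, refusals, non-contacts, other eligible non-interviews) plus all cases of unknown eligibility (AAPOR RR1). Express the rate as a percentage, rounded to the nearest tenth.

Unknown if eligible = 236 + 224 = 460
Not eligible = 307 + 203 = 510
Numerator → 618
Denom → 618 + 20 + 740 + 305 + 90 + 460 = 2233
RR1 = 618 / 2233 = 0.2768

27.7%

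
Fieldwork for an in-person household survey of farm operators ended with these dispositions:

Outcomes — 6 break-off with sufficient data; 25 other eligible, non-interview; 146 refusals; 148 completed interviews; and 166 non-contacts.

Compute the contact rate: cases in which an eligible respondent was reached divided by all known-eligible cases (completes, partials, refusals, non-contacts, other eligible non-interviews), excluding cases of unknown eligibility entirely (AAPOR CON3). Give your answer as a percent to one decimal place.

Numerator: 148 + 6 + 146 + 25 = 325
Base: 148 + 6 + 146 + 166 + 25 = 491
CON3 = 325 / 491 = 0.6619

66.2%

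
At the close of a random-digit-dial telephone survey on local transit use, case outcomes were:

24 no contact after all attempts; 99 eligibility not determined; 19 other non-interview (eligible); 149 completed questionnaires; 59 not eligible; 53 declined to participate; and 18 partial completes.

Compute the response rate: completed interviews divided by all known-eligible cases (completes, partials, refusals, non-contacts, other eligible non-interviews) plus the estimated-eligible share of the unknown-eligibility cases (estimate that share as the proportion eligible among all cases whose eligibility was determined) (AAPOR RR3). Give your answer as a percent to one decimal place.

Numerator: 149
Eligible (known): 149 + 18 + 53 + 24 + 19 = 263
e = 263 / (263 + 59) = 263 / 322 = 0.8168
e × U: 0.8168 × 99 = 80.86
Denominator: 263 + 80.86 = 343.86
RR3 = 149 / 343.86 = 0.4333

43.3%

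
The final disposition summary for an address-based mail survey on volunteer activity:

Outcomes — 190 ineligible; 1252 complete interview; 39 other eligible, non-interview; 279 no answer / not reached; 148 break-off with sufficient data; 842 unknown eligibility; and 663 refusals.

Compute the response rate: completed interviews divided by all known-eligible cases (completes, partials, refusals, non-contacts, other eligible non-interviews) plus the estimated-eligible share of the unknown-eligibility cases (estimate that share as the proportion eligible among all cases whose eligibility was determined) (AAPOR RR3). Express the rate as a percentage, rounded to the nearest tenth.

39.6%

Top = 1252
Eligible (known) = 1252 + 148 + 663 + 279 + 39 = 2381
e = 2381 / (2381 + 190) = 2381 / 2571 = 0.9261
Eligible share of unknowns = 0.9261 × 842 = 779.78
Denominator = 2381 + 779.78 = 3160.78
RR3 = 1252 / 3160.78 = 0.3961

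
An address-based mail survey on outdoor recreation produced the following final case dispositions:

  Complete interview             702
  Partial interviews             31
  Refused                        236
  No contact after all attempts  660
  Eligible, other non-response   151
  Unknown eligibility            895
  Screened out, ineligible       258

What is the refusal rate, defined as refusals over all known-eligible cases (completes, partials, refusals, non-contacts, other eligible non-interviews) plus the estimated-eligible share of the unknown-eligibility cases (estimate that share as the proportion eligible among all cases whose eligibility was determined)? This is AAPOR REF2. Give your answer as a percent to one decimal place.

9.2%

Top: 236
Determined eligible: 702 + 31 + 236 + 660 + 151 = 1780
e = 1780 / (1780 + 258) = 1780 / 2038 = 0.8734
Eligible share of unknowns: 0.8734 × 895 = 781.69
Base: 1780 + 781.69 = 2561.69
REF2 = 236 / 2561.69 = 0.0921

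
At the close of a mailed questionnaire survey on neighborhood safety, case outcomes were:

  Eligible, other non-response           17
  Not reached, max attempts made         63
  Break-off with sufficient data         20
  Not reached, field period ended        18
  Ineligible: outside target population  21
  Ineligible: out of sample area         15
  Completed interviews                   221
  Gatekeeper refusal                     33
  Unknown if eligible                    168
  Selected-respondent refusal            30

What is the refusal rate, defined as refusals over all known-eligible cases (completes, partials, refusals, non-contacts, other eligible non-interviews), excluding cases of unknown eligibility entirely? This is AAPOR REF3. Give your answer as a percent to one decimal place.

Refusals = 33 + 30 = 63
No contact after all attempts = 18 + 63 = 81
Not eligible = 21 + 15 = 36
Num → 63
Denom → 221 + 20 + 63 + 81 + 17 = 402
REF3 = 63 / 402 = 0.1567

15.7%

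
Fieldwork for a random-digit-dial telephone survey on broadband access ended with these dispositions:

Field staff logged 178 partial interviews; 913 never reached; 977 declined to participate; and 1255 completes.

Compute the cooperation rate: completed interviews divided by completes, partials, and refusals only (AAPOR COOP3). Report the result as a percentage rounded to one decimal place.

Top: 1255
Denom: 1255 + 178 + 977 = 2410
COOP3 = 1255 / 2410 = 0.5207

52.1%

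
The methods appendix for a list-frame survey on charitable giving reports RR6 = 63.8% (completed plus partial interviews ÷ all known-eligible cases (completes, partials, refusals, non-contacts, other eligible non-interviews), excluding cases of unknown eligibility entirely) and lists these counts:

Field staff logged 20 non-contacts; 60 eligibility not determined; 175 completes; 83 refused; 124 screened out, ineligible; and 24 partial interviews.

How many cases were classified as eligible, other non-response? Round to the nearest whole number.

Num → 175 + 24 = 199
RR6 = 199 / D = 0.638
D = 199 / 0.638 = 311.9
Remaining denominator categories sum to 302
eligible, other non-response = 311.9 − 302 ≈ 10

10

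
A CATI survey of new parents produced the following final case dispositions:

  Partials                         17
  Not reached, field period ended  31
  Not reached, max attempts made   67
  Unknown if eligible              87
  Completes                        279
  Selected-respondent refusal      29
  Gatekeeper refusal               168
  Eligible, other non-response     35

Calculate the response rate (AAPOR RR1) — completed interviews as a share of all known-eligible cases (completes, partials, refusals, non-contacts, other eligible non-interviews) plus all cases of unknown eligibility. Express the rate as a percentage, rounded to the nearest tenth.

Refusal or break-off = 168 + 29 = 197
No contact after all attempts = 31 + 67 = 98
Top = 279
Denominator = 279 + 17 + 197 + 98 + 35 + 87 = 713
RR1 = 279 / 713 = 0.3913

39.1%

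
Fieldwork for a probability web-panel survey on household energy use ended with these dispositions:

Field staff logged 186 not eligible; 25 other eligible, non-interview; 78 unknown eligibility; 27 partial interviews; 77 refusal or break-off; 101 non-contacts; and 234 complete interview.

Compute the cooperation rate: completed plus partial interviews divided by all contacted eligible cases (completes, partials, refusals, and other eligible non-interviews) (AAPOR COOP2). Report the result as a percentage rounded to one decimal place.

71.9%

Numerator → 234 + 27 = 261
Denom → 234 + 27 + 77 + 25 = 363
COOP2 = 261 / 363 = 0.7190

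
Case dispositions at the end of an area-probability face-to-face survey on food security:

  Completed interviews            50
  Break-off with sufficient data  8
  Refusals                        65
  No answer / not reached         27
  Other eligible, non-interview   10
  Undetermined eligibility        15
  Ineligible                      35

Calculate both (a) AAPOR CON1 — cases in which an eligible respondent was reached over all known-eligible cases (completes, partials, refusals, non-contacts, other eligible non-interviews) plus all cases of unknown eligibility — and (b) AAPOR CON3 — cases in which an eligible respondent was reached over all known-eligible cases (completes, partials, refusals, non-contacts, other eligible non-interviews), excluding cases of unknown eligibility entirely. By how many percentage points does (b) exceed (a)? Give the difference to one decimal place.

Numerator: 50 + 8 + 65 + 10 = 133
Denominator: 50 + 8 + 65 + 27 + 10 + 15 = 175
CON1 = 133 / 175 = 0.7600
Denominator: 50 + 8 + 65 + 27 + 10 = 160
CON3 = 133 / 160 = 0.8313
Difference = 83.12 − 76.00 = 7.12 percentage points

7.1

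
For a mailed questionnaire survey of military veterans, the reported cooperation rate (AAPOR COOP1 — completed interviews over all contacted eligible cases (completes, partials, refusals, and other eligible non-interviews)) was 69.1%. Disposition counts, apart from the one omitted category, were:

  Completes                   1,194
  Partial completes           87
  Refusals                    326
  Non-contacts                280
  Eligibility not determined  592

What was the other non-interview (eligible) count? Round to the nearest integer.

121

COOP1 = 1194 / D = 0.691
D = 1194 / 0.691 = 1727.9
Remaining denominator categories sum to 1607
other non-interview (eligible) = 1727.9 − 1607 ≈ 121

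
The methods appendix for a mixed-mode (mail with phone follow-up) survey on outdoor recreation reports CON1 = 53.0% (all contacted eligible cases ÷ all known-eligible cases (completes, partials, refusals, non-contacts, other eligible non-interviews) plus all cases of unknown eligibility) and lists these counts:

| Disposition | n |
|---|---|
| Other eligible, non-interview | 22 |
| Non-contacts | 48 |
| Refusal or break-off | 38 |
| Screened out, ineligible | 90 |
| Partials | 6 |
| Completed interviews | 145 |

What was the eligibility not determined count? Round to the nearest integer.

139

Num → 145 + 6 + 38 + 22 = 211
CON1 = 211 / D = 0.530
D = 211 / 0.530 = 398.1
Rest of base = 259
eligibility not determined = 398.1 − 259 ≈ 139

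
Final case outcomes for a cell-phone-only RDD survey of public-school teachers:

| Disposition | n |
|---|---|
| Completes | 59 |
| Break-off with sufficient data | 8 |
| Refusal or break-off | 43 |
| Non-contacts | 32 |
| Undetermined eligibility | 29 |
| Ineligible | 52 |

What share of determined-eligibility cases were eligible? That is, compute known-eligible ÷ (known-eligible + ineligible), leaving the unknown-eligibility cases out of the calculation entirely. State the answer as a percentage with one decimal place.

73.2%

Determined eligible: 59 + 8 + 43 + 32 = 142
e = 142 / (142 + 52) = 142 / 194 = 0.7320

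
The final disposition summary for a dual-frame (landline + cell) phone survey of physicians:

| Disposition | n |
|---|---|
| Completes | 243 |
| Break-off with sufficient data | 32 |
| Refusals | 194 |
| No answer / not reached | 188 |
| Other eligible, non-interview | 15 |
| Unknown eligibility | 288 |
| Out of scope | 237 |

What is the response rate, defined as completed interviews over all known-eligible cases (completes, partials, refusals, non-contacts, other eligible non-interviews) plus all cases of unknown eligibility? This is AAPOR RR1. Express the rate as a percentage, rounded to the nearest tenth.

Num → 243
Denom → 243 + 32 + 194 + 188 + 15 + 288 = 960
RR1 = 243 / 960 = 0.2531

25.3%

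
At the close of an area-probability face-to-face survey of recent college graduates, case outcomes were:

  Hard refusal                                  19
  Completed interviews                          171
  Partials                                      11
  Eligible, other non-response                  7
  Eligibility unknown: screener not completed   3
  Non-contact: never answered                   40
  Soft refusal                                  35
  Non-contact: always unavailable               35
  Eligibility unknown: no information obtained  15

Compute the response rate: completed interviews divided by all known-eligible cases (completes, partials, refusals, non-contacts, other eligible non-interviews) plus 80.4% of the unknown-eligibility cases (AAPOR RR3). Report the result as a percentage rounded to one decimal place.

Refusals = 19 + 35 = 54
Non-contacts = 40 + 35 = 75
Undetermined eligibility = 3 + 15 = 18
Numerator: 171
Eligible (known): 171 + 11 + 54 + 75 + 7 = 318
e × U: 0.8040 × 18 = 14.47
Base: 318 + 14.47 = 332.47
RR3 = 171 / 332.47 = 0.5143

51.4%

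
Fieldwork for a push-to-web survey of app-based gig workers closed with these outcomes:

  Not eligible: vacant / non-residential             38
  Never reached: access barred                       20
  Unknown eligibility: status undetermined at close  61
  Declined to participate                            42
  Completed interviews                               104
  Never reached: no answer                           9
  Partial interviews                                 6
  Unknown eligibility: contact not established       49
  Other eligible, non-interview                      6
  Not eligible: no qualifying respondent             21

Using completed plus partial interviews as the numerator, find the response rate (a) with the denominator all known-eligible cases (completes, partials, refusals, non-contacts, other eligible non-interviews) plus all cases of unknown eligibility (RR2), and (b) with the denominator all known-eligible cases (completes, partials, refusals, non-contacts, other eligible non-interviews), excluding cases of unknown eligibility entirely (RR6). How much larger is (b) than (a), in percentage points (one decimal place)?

21.8

Non-contacts = 9 + 20 = 29
Eligibility not determined = 49 + 61 = 110
Not eligible = 21 + 38 = 59
Top → 104 + 6 = 110
Base → 104 + 6 + 42 + 29 + 6 + 110 = 297
RR2 = 110 / 297 = 0.3704
Base → 104 + 6 + 42 + 29 + 6 = 187
RR6 = 110 / 187 = 0.5882
Difference = 58.82 − 37.04 = 21.78 percentage points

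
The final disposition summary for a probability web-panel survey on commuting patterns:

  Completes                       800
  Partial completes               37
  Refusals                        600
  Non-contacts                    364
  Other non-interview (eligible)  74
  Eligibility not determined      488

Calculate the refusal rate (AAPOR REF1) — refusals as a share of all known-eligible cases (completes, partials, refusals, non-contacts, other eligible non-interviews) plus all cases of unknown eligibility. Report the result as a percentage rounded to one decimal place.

25.4%

Numerator = 600
Denominator = 800 + 37 + 600 + 364 + 74 + 488 = 2363
REF1 = 600 / 2363 = 0.2539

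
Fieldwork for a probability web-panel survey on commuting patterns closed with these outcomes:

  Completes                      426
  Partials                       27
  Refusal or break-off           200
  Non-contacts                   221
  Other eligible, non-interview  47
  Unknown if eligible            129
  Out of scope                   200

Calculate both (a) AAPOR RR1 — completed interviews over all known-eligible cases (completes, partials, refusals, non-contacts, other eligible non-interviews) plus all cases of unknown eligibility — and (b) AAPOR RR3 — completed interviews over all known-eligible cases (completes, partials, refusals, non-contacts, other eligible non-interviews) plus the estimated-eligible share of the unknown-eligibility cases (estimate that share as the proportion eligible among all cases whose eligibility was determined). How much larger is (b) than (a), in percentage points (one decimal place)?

0.9

Num: 426
Base: 426 + 27 + 200 + 221 + 47 + 129 = 1050
RR1 = 426 / 1050 = 0.4057
Determined eligible: 426 + 27 + 200 + 221 + 47 = 921
e = 921 / (921 + 200) = 921 / 1121 = 0.8216
Eligible share of unknowns: 0.8216 × 129 = 105.99
Base: 921 + 105.99 = 1026.99
RR3 = 426 / 1026.99 = 0.4148
Difference = 41.48 − 40.57 = 0.91 percentage points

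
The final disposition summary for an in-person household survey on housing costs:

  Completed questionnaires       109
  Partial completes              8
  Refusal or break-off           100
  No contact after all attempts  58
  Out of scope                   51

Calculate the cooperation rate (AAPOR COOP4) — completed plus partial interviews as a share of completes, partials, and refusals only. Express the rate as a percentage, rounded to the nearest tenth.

53.9%

Num: 109 + 8 = 117
Denominator: 109 + 8 + 100 = 217
COOP4 = 117 / 217 = 0.5392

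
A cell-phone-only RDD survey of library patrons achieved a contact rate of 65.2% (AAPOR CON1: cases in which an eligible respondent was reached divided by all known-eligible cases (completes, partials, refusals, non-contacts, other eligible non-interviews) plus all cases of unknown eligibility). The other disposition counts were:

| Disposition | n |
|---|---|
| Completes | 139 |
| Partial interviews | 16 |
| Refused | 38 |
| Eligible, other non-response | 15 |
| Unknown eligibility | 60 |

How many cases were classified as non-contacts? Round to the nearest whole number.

Numerator: 139 + 16 + 38 + 15 = 208
CON1 = 208 / D = 0.652
D = 208 / 0.652 = 319.0
Remaining denominator categories sum to 268
non-contacts = 319.0 − 268 ≈ 51

51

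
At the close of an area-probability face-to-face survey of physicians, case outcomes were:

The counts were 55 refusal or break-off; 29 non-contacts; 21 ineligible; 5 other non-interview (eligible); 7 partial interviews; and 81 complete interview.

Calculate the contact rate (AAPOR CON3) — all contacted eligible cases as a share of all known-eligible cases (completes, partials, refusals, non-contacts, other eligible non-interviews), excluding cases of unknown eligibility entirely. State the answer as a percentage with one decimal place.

83.6%

Numerator → 81 + 7 + 55 + 5 = 148
Denominator → 81 + 7 + 55 + 29 + 5 = 177
CON3 = 148 / 177 = 0.8362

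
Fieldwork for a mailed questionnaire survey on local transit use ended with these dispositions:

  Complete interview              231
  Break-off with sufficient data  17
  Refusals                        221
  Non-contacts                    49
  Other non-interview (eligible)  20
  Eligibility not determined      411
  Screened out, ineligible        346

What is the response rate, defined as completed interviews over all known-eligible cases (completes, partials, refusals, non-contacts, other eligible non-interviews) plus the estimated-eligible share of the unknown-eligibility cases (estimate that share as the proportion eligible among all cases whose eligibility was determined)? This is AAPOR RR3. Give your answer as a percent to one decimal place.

Numerator = 231
Eligible (known) = 231 + 17 + 221 + 49 + 20 = 538
e = 538 / (538 + 346) = 538 / 884 = 0.6086
e × U = 0.6086 × 411 = 250.13
Denominator = 538 + 250.13 = 788.13
RR3 = 231 / 788.13 = 0.2931

29.3%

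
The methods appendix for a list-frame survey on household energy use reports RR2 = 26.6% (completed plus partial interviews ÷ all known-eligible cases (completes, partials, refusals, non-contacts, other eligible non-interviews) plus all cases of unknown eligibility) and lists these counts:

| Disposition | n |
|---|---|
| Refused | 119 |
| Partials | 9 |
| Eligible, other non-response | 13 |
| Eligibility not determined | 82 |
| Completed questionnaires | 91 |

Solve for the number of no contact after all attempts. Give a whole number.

Top: 91 + 9 = 100
RR2 = 100 / D = 0.266
D = 100 / 0.266 = 375.9
Other denominator terms total 314
no contact after all attempts = 375.9 − 314 ≈ 62

62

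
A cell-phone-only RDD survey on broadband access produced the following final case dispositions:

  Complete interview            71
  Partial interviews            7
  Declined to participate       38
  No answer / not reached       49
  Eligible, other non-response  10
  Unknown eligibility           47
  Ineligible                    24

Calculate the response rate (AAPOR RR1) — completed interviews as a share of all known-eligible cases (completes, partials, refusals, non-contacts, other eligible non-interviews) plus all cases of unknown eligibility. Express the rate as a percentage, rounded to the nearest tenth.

32.0%

Num: 71
Denom: 71 + 7 + 38 + 49 + 10 + 47 = 222
RR1 = 71 / 222 = 0.3198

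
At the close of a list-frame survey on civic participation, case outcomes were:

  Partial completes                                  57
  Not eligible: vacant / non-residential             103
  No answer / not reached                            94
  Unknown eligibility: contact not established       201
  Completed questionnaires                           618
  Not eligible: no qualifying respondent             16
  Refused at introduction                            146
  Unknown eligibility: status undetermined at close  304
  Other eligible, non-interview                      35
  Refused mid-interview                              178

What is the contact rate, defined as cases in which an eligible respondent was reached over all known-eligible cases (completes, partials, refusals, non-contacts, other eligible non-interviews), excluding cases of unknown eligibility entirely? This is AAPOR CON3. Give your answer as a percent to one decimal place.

Refusal or break-off = 146 + 178 = 324
Undetermined eligibility = 201 + 304 = 505
Screened out, ineligible = 16 + 103 = 119
Num = 618 + 57 + 324 + 35 = 1034
Base = 618 + 57 + 324 + 94 + 35 = 1128
CON3 = 1034 / 1128 = 0.9167

91.7%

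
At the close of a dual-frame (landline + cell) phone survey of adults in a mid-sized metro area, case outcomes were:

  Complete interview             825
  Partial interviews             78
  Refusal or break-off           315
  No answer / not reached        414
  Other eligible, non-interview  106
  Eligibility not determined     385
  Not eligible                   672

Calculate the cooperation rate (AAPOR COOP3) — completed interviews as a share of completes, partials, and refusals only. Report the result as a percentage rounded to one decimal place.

Top: 825
Base: 825 + 78 + 315 = 1218
COOP3 = 825 / 1218 = 0.6773

67.7%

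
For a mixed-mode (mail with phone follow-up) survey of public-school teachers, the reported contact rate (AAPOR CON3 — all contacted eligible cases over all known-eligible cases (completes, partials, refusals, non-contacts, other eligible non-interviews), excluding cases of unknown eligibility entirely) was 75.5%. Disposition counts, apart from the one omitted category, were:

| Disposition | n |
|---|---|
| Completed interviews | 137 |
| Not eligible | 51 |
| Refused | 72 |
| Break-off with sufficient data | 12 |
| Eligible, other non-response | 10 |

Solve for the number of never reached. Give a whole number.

75

Top = 137 + 12 + 72 + 10 = 231
CON3 = 231 / D = 0.755
D = 231 / 0.755 = 306.0
Rest of base = 231
never reached = 306.0 − 231 ≈ 75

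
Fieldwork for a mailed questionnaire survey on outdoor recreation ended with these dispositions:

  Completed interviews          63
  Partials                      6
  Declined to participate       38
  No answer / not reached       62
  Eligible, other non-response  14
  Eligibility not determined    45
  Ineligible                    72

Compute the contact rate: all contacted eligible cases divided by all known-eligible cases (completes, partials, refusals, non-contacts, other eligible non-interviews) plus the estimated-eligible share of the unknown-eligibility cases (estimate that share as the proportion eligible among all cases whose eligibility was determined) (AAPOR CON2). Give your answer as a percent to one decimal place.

56.2%

Numerator → 63 + 6 + 38 + 14 = 121
Eligible (known) → 63 + 6 + 38 + 62 + 14 = 183
e = 183 / (183 + 72) = 183 / 255 = 0.7176
Estimated eligible among unknowns → 0.7176 × 45 = 32.29
Denominator → 183 + 32.29 = 215.29
CON2 = 121 / 215.29 = 0.5620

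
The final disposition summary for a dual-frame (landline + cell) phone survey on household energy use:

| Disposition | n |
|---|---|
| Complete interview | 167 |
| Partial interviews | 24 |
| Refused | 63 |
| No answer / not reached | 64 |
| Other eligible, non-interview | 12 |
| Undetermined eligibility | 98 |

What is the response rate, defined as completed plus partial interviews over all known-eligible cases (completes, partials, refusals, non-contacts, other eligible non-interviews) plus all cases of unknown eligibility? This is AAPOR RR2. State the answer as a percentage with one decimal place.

Num = 167 + 24 = 191
Base = 167 + 24 + 63 + 64 + 12 + 98 = 428
RR2 = 191 / 428 = 0.4463

44.6%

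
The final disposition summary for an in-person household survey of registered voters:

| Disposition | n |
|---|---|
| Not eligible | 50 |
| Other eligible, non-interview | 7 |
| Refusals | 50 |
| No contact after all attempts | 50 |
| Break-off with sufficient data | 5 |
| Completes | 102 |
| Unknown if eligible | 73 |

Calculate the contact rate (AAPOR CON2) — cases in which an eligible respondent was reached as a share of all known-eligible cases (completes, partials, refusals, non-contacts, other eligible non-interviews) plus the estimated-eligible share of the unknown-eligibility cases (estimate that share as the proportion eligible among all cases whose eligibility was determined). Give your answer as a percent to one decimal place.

Num → 102 + 5 + 50 + 7 = 164
Eligible (known) → 102 + 5 + 50 + 50 + 7 = 214
e = 214 / (214 + 50) = 214 / 264 = 0.8106
Estimated eligible among unknowns → 0.8106 × 73 = 59.17
Base → 214 + 59.17 = 273.17
CON2 = 164 / 273.17 = 0.6004

60.0%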